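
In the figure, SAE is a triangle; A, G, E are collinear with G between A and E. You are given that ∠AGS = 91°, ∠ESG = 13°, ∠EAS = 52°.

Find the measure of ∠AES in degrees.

∠AES = 78°

1. ∠EGS = 89°  [linear pair at G on AE]
2. ∠GES = 78°  [△SGE]
3. ∠AES = 78°  [G on ray EA]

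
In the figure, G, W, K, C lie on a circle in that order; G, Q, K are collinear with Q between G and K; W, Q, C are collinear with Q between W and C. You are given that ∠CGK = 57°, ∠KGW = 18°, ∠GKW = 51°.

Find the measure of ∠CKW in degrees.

1. ∠CWK = 57°  [same arc KC]
2. ∠KCW = 18°  [same arc WK]
3. ∠CKW = 105°  [△WKC]

∠CKW = 105°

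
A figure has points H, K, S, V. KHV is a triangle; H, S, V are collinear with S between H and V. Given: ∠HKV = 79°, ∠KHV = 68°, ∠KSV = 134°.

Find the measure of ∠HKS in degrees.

1. ∠KHS = 68°  [S on ray HV]
2. ∠HSK = 46°  [linear pair at S on HV]
3. ∠HKS = 66°  [△KHS]

∠HKS = 66°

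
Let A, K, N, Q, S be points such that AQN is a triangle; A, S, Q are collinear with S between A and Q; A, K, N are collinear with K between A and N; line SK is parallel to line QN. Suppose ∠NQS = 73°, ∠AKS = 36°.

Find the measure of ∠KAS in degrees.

∠KAS = 71°

1. ∠AQN = 73°  [S on ray QA]
2. ∠ANQ = 36°  [SK∥QN, corresponding at K]
3. ∠NAQ = 71°  [△AQN]
4. ∠KAS = 71°  [S on AQ, K on AN]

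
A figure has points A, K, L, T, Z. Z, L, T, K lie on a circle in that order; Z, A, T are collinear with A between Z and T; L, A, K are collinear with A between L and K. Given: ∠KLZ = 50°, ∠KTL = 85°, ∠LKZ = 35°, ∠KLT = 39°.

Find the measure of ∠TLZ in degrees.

1. ∠LKT = 56°  [△LTK]
2. ∠LTZ = 35°  [same arc ZL]
3. ∠LZT = 56°  [same arc LT]
4. ∠TLZ = 89°  [△ZLT]

∠TLZ = 89°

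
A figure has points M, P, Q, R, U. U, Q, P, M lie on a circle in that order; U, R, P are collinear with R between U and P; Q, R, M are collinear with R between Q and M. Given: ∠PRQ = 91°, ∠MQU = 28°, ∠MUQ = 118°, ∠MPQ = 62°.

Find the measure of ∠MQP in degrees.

∠MQP = 55°

1. ∠MRU = 91°  [vertical angles at R]
2. ∠QMU = 34°  [△UQM]
3. ∠MUP = 55°  [△URM]
4. ∠MQP = 55°  [same arc PM]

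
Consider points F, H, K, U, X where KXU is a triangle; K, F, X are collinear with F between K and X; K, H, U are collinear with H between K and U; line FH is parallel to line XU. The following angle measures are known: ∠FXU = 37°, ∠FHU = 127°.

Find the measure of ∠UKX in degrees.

∠UKX = 90°

1. ∠KXU = 37°  [F on ray XK]
2. ∠FHK = 53°  [linear pair at H on KU]
3. ∠HFK = 37°  [FH∥XU, corresponding at F]
4. ∠FKH = 90°  [△KFH]
5. ∠UKX = 90°  [F on KX, H on KU]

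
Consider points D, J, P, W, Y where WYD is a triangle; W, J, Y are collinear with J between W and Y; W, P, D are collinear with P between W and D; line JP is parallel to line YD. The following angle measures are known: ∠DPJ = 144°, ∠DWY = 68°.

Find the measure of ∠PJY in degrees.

1. ∠JPW = 36°  [linear pair at P on WD]
2. ∠JWP = 68°  [J on WY, P on WD]
3. ∠PJW = 76°  [△WJP]
4. ∠PJY = 104°  [linear pair at J on WY]

∠PJY = 104°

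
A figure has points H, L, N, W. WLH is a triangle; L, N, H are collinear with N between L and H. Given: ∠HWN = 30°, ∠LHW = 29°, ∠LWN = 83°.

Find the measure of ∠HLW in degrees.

∠HLW = 38°

1. ∠NHW = 29°  [N on ray HL]
2. ∠HNW = 121°  [△WNH]
3. ∠LNW = 59°  [linear pair at N on LH]
4. ∠NLW = 38°  [△WLN]
5. ∠HLW = 38°  [N on ray LH]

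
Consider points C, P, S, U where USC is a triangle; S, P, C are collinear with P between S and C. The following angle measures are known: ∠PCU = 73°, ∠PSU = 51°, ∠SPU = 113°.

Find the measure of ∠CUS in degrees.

∠CUS = 56°

1. ∠SCU = 73°  [P on ray CS]
2. ∠CSU = 51°  [P on ray SC]
3. ∠CUS = 56°  [△USC]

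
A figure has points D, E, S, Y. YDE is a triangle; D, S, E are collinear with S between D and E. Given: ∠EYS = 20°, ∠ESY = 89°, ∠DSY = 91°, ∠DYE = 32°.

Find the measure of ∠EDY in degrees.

1. ∠SEY = 71°  [△YSE]
2. ∠DEY = 71°  [S on ray ED]
3. ∠EDY = 77°  [△YDE]

∠EDY = 77°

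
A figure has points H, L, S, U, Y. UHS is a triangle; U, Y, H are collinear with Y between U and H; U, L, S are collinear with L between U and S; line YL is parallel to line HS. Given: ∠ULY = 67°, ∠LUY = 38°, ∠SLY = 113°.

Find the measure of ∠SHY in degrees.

∠SHY = 75°

1. ∠LYU = 75°  [△UYL]
2. ∠HYL = 105°  [linear pair at Y on UH]
3. ∠SHY = 75°  [YL∥HS, co-interior at H–Y]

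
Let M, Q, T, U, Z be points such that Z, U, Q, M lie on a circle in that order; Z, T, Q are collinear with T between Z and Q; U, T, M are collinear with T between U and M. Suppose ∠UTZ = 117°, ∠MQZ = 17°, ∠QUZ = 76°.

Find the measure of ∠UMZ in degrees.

1. ∠MTQ = 117°  [vertical angles at T]
2. ∠QMZ = 104°  [cyclic ZUQM, opposite ∠U+∠M]
3. ∠MTZ = 63°  [linear pair at T on ZQ]
4. ∠MZQ = 59°  [△ZQM]
5. ∠UMZ = 58°  [△ZTM]

∠UMZ = 58°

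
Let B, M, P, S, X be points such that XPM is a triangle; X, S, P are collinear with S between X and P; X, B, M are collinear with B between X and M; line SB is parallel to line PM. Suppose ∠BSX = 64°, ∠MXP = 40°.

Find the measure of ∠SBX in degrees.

1. ∠MPX = 64°  [SB∥PM, corresponding at S]
2. ∠PMX = 76°  [△XPM]
3. ∠SBX = 76°  [SB∥PM, corresponding at B]

∠SBX = 76°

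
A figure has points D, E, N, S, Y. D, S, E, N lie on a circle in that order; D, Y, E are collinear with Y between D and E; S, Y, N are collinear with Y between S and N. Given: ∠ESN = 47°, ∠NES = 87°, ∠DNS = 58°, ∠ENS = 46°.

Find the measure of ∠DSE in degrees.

∠DSE = 76°

1. ∠DES = 58°  [same arc DS]
2. ∠EDS = 46°  [same arc SE]
3. ∠DSE = 76°  [△DSE]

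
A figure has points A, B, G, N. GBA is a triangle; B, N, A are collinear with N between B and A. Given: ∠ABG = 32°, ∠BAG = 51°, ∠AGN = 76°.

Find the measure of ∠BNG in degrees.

1. ∠GAN = 51°  [N on ray AB]
2. ∠ANG = 53°  [△GNA]
3. ∠BNG = 127°  [linear pair at N on BA]

∠BNG = 127°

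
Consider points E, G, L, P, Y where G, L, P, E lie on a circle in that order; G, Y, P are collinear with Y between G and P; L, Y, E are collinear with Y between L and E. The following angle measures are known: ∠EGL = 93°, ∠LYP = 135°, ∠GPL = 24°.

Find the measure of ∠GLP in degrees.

∠GLP = 84°

1. ∠EPL = 87°  [cyclic GLPE, opposite ∠G+∠P]
2. ∠ELP = 21°  [△LYP]
3. ∠LEP = 72°  [△LPE]
4. ∠LGP = 72°  [same arc LP]
5. ∠GLP = 84°  [△GLP]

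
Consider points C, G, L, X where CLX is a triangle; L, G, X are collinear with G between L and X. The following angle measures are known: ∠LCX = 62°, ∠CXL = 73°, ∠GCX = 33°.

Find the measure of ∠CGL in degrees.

∠CGL = 106°

1. ∠CXG = 73°  [G on ray XL]
2. ∠CGX = 74°  [△CGX]
3. ∠CGL = 106°  [linear pair at G on LX]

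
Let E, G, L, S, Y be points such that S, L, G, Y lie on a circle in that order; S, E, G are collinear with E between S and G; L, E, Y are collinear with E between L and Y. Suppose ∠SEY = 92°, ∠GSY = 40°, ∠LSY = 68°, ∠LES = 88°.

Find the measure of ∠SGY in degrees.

1. ∠LYS = 48°  [△SEY]
2. ∠SLY = 64°  [△SLY]
3. ∠SGY = 64°  [same arc SY]

∠SGY = 64°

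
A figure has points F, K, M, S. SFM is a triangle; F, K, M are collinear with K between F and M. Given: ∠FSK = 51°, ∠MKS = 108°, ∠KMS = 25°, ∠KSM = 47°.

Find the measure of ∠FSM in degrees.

∠FSM = 98°

1. ∠FKS = 72°  [linear pair at K on FM]
2. ∠FMS = 25°  [K on ray MF]
3. ∠KFS = 57°  [△SFK]
4. ∠MFS = 57°  [K on ray FM]
5. ∠FSM = 98°  [△SFM]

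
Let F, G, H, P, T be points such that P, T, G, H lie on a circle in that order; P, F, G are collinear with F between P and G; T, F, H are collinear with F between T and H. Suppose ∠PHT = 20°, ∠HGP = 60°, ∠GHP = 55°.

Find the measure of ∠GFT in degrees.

∠GFT = 95°

1. ∠PGT = 20°  [same arc PT]
2. ∠HTP = 60°  [same arc PH]
3. ∠GTP = 125°  [cyclic PTGH, opposite ∠T+∠H]
4. ∠GPT = 35°  [△PTG]
5. ∠PFT = 85°  [△PFT]
6. ∠GFT = 95°  [linear pair at F on PG]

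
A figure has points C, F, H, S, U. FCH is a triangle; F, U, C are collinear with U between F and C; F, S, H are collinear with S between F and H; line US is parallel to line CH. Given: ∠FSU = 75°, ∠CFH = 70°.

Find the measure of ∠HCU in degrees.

1. ∠CHF = 75°  [US∥CH, corresponding at S]
2. ∠FCH = 35°  [△FCH]
3. ∠HCU = 35°  [U on ray CF]

∠HCU = 35°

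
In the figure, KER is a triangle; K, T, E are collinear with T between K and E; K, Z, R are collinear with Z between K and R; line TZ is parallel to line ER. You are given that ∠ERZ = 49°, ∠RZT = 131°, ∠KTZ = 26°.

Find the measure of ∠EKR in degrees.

1. ∠ERK = 49°  [Z on ray RK]
2. ∠KER = 26°  [TZ∥ER, corresponding at T]
3. ∠EKR = 105°  [△KER]

∠EKR = 105°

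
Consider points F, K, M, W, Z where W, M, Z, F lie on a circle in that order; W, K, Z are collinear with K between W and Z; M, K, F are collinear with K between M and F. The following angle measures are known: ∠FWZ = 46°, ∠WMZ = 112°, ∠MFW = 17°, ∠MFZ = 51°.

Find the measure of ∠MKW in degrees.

1. ∠FMZ = 46°  [same arc ZF]
2. ∠MZW = 17°  [same arc WM]
3. ∠MKZ = 117°  [△MKZ]
4. ∠MKW = 63°  [linear pair at K on WZ]

∠MKW = 63°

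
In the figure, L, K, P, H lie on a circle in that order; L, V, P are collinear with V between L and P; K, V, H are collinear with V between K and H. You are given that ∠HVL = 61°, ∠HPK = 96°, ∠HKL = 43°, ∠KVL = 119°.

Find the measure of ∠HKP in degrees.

1. ∠HVP = 119°  [linear pair at V on LP]
2. ∠HPL = 43°  [same arc LH]
3. ∠KHP = 18°  [△PVH]
4. ∠HKP = 66°  [△KPH]

∠HKP = 66°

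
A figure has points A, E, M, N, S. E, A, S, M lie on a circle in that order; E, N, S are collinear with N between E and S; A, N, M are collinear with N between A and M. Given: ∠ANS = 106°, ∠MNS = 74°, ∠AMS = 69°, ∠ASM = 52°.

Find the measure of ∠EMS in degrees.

∠EMS = 84°

1. ∠ESM = 37°  [△SNM]
2. ∠MAS = 59°  [△ASM]
3. ∠MES = 59°  [same arc SM]
4. ∠EMS = 84°  [△ESM]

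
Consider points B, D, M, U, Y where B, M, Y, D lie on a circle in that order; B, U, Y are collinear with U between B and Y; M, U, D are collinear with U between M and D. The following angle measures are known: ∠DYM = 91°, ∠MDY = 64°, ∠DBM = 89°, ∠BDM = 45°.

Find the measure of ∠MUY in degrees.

1. ∠DMY = 25°  [△MYD]
2. ∠BYM = 45°  [same arc BM]
3. ∠MUY = 110°  [△MUY]

∠MUY = 110°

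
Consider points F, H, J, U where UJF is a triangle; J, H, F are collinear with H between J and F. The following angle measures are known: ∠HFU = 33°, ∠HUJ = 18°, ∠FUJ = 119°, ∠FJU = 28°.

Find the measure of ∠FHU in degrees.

1. ∠HJU = 28°  [H on ray JF]
2. ∠JHU = 134°  [△UJH]
3. ∠FHU = 46°  [linear pair at H on JF]

∠FHU = 46°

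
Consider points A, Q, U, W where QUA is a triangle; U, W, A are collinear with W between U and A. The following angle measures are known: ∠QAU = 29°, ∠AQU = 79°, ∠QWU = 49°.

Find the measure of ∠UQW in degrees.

1. ∠AUQ = 72°  [△QUA]
2. ∠QUW = 72°  [W on ray UA]
3. ∠UQW = 59°  [△QUW]

∠UQW = 59°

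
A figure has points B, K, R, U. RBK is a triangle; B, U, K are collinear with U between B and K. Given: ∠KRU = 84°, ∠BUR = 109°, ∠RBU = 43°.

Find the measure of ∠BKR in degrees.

1. ∠KUR = 71°  [linear pair at U on BK]
2. ∠RKU = 25°  [△RUK]
3. ∠BKR = 25°  [U on ray KB]

∠BKR = 25°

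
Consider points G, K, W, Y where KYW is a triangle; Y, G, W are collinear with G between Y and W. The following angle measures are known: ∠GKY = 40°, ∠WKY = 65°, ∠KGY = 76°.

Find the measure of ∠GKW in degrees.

1. ∠GYK = 64°  [△KYG]
2. ∠KGW = 104°  [linear pair at G on YW]
3. ∠KYW = 64°  [G on ray YW]
4. ∠KWY = 51°  [△KYW]
5. ∠GWK = 51°  [G on ray WY]
6. ∠GKW = 25°  [△KGW]

∠GKW = 25°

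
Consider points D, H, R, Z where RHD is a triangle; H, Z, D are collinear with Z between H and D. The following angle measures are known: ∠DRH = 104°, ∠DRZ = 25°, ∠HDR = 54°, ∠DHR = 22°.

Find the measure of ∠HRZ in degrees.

∠HRZ = 79°

1. ∠RDZ = 54°  [Z on ray DH]
2. ∠RHZ = 22°  [Z on ray HD]
3. ∠DZR = 101°  [△RZD]
4. ∠HZR = 79°  [linear pair at Z on HD]
5. ∠HRZ = 79°  [△RHZ]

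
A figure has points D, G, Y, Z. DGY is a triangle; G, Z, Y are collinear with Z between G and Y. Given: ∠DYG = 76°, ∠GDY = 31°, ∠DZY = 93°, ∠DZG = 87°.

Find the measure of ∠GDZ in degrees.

∠GDZ = 20°

1. ∠DGY = 73°  [△DGY]
2. ∠DGZ = 73°  [Z on ray GY]
3. ∠GDZ = 20°  [△DGZ]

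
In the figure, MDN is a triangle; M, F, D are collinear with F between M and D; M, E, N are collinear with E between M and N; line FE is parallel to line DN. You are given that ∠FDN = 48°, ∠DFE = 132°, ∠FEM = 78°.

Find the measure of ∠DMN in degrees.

1. ∠MDN = 48°  [F on ray DM]
2. ∠DNM = 78°  [FE∥DN, corresponding at E]
3. ∠DMN = 54°  [△MDN]

∠DMN = 54°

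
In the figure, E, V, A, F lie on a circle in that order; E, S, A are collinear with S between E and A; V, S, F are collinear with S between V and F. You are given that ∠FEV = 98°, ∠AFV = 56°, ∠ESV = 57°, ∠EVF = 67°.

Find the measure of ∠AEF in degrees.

1. ∠FAV = 82°  [cyclic EVAF, opposite ∠E+∠A]
2. ∠AVF = 42°  [△VAF]
3. ∠AEF = 42°  [same arc AF]

∠AEF = 42°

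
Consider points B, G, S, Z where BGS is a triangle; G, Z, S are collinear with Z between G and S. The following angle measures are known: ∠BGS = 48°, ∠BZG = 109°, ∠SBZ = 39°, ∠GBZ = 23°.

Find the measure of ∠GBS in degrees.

∠GBS = 62°

1. ∠BZS = 71°  [linear pair at Z on GS]
2. ∠BSZ = 70°  [△BZS]
3. ∠BSG = 70°  [Z on ray SG]
4. ∠GBS = 62°  [△BGS]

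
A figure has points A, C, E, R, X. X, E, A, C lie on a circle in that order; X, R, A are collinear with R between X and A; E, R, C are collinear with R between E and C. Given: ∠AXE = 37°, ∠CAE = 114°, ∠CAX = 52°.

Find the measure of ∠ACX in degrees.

∠ACX = 99°

1. ∠ACE = 37°  [same arc EA]
2. ∠AEC = 29°  [△EAC]
3. ∠AXC = 29°  [same arc AC]
4. ∠ACX = 99°  [△XAC]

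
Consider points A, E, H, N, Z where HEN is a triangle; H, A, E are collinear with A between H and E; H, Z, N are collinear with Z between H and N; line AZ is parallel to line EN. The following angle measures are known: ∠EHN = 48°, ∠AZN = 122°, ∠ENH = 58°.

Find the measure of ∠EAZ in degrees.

1. ∠HEN = 74°  [△HEN]
2. ∠HAZ = 74°  [AZ∥EN, corresponding at A]
3. ∠EAZ = 106°  [linear pair at A on HE]

∠EAZ = 106°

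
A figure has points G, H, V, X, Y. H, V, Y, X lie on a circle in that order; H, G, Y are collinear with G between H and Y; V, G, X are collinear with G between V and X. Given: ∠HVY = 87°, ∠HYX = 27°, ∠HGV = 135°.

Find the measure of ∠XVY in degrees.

1. ∠HXY = 93°  [cyclic HVYX, opposite ∠V+∠X]
2. ∠XHY = 60°  [△HYX]
3. ∠XVY = 60°  [same arc YX]

∠XVY = 60°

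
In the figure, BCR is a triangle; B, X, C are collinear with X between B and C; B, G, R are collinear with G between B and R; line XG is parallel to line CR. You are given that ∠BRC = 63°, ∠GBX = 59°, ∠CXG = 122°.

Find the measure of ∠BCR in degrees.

∠BCR = 58°

1. ∠BGX = 63°  [XG∥CR, corresponding at G]
2. ∠BXG = 58°  [△BXG]
3. ∠BCR = 58°  [XG∥CR, corresponding at X]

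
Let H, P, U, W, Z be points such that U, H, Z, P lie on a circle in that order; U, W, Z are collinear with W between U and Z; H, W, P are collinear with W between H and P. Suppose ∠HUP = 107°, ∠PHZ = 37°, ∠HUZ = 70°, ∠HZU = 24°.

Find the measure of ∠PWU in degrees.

1. ∠PUZ = 37°  [same arc ZP]
2. ∠HPU = 24°  [same arc UH]
3. ∠PWU = 119°  [△UWP]

∠PWU = 119°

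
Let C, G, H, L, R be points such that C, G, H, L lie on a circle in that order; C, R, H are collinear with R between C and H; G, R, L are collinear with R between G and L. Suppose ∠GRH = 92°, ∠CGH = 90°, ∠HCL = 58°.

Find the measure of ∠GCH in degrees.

1. ∠HGL = 58°  [same arc HL]
2. ∠CHG = 30°  [△GRH]
3. ∠GCH = 60°  [△CGH]

∠GCH = 60°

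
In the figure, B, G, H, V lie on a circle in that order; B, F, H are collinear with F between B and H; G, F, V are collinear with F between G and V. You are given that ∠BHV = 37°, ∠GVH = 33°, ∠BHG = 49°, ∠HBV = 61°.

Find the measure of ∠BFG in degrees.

1. ∠BGV = 37°  [same arc BV]
2. ∠GBH = 33°  [same arc GH]
3. ∠BFG = 110°  [△BFG]

∠BFG = 110°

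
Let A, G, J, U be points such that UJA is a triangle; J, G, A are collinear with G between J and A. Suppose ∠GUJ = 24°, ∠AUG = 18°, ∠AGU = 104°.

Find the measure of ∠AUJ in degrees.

∠AUJ = 42°

1. ∠GAU = 58°  [△UGA]
2. ∠JGU = 76°  [linear pair at G on JA]
3. ∠JAU = 58°  [G on ray AJ]
4. ∠GJU = 80°  [△UJG]
5. ∠AJU = 80°  [G on ray JA]
6. ∠AUJ = 42°  [△UJA]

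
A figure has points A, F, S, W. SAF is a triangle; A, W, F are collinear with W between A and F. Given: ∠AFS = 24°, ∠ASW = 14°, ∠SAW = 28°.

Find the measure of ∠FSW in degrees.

1. ∠SFW = 24°  [W on ray FA]
2. ∠AWS = 138°  [△SAW]
3. ∠FWS = 42°  [linear pair at W on AF]
4. ∠FSW = 114°  [△SWF]

∠FSW = 114°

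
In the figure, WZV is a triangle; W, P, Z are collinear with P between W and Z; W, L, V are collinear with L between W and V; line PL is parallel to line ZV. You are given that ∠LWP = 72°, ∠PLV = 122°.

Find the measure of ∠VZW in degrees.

∠VZW = 50°

1. ∠PLW = 58°  [linear pair at L on WV]
2. ∠LPW = 50°  [△WPL]
3. ∠VZW = 50°  [PL∥ZV, corresponding at P]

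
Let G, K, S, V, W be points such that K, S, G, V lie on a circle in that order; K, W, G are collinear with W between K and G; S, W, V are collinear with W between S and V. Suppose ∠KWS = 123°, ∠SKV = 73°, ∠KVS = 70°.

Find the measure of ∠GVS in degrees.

1. ∠GWS = 57°  [linear pair at W on KG]
2. ∠SGV = 107°  [cyclic KSGV, opposite ∠K+∠G]
3. ∠KGS = 70°  [same arc KS]
4. ∠GSV = 53°  [△SWG]
5. ∠GVS = 20°  [△SGV]

∠GVS = 20°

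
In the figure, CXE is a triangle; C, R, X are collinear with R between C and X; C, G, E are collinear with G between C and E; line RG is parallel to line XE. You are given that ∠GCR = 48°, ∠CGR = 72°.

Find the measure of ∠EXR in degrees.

1. ∠CRG = 60°  [△CRG]
2. ∠GRX = 120°  [linear pair at R on CX]
3. ∠EXR = 60°  [RG∥XE, co-interior at X–R]

∠EXR = 60°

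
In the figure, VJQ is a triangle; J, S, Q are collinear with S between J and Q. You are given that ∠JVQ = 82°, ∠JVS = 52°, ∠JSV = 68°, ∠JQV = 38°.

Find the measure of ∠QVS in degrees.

∠QVS = 30°

1. ∠QSV = 112°  [linear pair at S on JQ]
2. ∠SQV = 38°  [S on ray QJ]
3. ∠QVS = 30°  [△VSQ]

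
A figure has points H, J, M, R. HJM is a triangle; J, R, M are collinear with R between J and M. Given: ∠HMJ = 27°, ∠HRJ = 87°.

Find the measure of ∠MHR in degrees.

∠MHR = 60°

1. ∠HMR = 27°  [R on ray MJ]
2. ∠HRM = 93°  [linear pair at R on JM]
3. ∠MHR = 60°  [△HRM]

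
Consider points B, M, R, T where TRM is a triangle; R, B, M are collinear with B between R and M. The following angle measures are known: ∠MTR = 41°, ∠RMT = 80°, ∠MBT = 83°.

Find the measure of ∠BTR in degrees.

1. ∠MRT = 59°  [△TRM]
2. ∠RBT = 97°  [linear pair at B on RM]
3. ∠BRT = 59°  [B on ray RM]
4. ∠BTR = 24°  [△TRB]

∠BTR = 24°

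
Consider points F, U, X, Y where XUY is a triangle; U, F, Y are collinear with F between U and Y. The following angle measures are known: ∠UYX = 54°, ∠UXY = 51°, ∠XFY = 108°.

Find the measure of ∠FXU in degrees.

1. ∠XUY = 75°  [△XUY]
2. ∠UFX = 72°  [linear pair at F on UY]
3. ∠FUX = 75°  [F on ray UY]
4. ∠FXU = 33°  [△XUF]

∠FXU = 33°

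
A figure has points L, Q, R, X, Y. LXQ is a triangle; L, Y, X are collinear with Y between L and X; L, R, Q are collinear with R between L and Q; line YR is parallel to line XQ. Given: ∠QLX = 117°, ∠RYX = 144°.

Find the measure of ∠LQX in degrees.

1. ∠RLY = 117°  [Y on LX, R on LQ]
2. ∠LYR = 36°  [linear pair at Y on LX]
3. ∠LRY = 27°  [△LYR]
4. ∠LQX = 27°  [YR∥XQ, corresponding at R]

∠LQX = 27°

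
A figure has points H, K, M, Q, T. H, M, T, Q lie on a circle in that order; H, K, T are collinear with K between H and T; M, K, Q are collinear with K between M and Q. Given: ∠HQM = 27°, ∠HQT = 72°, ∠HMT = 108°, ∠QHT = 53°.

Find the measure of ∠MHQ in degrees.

∠MHQ = 98°

1. ∠HTQ = 55°  [△HTQ]
2. ∠HMQ = 55°  [same arc HQ]
3. ∠MHQ = 98°  [△HMQ]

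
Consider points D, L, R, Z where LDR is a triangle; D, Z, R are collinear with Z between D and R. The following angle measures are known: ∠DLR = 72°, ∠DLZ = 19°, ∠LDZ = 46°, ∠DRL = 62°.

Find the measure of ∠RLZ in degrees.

1. ∠DZL = 115°  [△LDZ]
2. ∠LRZ = 62°  [Z on ray RD]
3. ∠LZR = 65°  [linear pair at Z on DR]
4. ∠RLZ = 53°  [△LZR]

∠RLZ = 53°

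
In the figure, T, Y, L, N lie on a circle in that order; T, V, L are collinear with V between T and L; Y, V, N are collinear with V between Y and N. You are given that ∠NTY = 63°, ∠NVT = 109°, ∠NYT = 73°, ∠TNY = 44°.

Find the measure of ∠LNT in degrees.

1. ∠LTN = 27°  [△TVN]
2. ∠NLT = 73°  [same arc TN]
3. ∠LNT = 80°  [△TLN]

∠LNT = 80°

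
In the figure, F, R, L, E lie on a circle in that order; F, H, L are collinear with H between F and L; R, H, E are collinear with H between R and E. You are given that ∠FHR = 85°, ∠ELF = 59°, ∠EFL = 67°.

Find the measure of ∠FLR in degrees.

∠FLR = 18°

1. ∠LHR = 95°  [linear pair at H on FL]
2. ∠ERL = 67°  [same arc LE]
3. ∠FLR = 18°  [△RHL]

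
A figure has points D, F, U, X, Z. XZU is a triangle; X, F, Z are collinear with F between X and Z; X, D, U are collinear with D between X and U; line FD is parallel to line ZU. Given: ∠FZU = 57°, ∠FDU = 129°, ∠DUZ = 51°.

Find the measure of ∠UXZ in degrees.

1. ∠UZX = 57°  [F on ray ZX]
2. ∠XUZ = 51°  [D on ray UX]
3. ∠UXZ = 72°  [△XZU]

∠UXZ = 72°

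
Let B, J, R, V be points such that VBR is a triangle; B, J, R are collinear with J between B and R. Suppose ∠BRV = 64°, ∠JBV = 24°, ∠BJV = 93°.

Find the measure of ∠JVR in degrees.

∠JVR = 29°

1. ∠JRV = 64°  [J on ray RB]
2. ∠RJV = 87°  [linear pair at J on BR]
3. ∠JVR = 29°  [△VJR]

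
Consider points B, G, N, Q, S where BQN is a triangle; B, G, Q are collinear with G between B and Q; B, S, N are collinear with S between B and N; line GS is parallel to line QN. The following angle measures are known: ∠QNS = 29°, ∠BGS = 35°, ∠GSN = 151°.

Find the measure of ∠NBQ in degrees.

∠NBQ = 116°

1. ∠BNQ = 29°  [S on ray NB]
2. ∠BQN = 35°  [GS∥QN, corresponding at G]
3. ∠NBQ = 116°  [△BQN]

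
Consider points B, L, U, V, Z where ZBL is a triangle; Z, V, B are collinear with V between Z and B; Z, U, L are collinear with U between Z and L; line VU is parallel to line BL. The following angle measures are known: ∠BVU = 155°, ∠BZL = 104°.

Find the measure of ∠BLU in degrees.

∠BLU = 51°

1. ∠UVZ = 25°  [linear pair at V on ZB]
2. ∠UZV = 104°  [V on ZB, U on ZL]
3. ∠VUZ = 51°  [△ZVU]
4. ∠LUV = 129°  [linear pair at U on ZL]
5. ∠BLU = 51°  [VU∥BL, co-interior at L–U]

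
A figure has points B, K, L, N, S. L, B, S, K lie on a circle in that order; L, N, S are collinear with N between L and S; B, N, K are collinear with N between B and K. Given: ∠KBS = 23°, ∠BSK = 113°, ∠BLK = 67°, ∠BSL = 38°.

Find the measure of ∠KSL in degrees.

∠KSL = 75°

1. ∠BKL = 38°  [same arc LB]
2. ∠KBL = 75°  [△LBK]
3. ∠KSL = 75°  [same arc LK]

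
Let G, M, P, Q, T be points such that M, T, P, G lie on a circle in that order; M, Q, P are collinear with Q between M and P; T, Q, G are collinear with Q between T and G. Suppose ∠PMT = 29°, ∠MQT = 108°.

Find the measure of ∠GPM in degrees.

∠GPM = 43°

1. ∠PGT = 29°  [same arc TP]
2. ∠GQP = 108°  [vertical angles at Q]
3. ∠GPM = 43°  [△PQG]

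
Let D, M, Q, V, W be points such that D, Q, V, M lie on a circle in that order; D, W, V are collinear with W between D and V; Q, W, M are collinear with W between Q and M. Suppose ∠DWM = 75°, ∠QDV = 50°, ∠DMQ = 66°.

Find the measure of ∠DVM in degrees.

1. ∠MWV = 105°  [linear pair at W on DV]
2. ∠QMV = 50°  [same arc QV]
3. ∠DVM = 25°  [△VWM]

∠DVM = 25°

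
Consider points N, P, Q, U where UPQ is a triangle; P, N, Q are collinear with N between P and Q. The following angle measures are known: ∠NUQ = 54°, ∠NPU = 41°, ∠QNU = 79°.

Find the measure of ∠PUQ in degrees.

1. ∠NQU = 47°  [△UNQ]
2. ∠QPU = 41°  [N on ray PQ]
3. ∠PQU = 47°  [N on ray QP]
4. ∠PUQ = 92°  [△UPQ]

∠PUQ = 92°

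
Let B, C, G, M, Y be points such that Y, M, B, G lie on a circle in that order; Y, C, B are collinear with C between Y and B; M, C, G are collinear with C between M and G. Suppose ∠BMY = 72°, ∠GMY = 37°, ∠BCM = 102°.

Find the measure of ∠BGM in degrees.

1. ∠GBY = 37°  [same arc YG]
2. ∠GCY = 102°  [vertical angles at C]
3. ∠BCG = 78°  [linear pair at C on YB]
4. ∠BGM = 65°  [△BCG]

∠BGM = 65°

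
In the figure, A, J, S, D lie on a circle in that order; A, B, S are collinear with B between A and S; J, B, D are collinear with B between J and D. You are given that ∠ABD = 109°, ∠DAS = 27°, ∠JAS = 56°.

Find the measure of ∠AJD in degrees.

1. ∠JBS = 109°  [vertical angles at B]
2. ∠ABJ = 71°  [linear pair at B on AS]
3. ∠AJD = 53°  [△ABJ]

∠AJD = 53°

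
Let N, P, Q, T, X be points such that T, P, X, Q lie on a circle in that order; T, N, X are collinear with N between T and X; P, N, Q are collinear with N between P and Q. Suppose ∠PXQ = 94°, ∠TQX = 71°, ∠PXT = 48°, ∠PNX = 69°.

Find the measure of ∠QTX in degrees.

∠QTX = 63°

1. ∠PQT = 48°  [same arc TP]
2. ∠QNT = 69°  [vertical angles at N]
3. ∠QTX = 63°  [△TNQ]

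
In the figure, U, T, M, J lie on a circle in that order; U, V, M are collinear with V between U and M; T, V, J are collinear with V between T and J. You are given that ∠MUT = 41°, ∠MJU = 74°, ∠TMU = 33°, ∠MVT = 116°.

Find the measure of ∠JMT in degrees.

1. ∠MJT = 41°  [same arc TM]
2. ∠JTM = 31°  [△TVM]
3. ∠JMT = 108°  [△TMJ]

∠JMT = 108°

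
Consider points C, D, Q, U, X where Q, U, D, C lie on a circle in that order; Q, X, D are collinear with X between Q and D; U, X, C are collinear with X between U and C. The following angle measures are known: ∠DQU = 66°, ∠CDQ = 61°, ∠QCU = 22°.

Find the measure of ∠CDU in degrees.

∠CDU = 83°

1. ∠CUQ = 61°  [same arc QC]
2. ∠CQU = 97°  [△QUC]
3. ∠CDU = 83°  [cyclic QUDC, opposite ∠Q+∠D]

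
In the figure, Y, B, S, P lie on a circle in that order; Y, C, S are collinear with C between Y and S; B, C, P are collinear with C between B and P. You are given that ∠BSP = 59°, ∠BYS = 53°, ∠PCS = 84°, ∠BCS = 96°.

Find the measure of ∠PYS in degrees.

∠PYS = 68°

1. ∠BPS = 53°  [same arc BS]
2. ∠PBS = 68°  [△BSP]
3. ∠PYS = 68°  [same arc SP]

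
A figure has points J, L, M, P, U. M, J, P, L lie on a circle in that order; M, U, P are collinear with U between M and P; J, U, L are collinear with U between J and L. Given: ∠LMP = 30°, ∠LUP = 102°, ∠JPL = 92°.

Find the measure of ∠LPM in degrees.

1. ∠LJP = 30°  [same arc PL]
2. ∠JLP = 58°  [△JPL]
3. ∠LPM = 20°  [△PUL]

∠LPM = 20°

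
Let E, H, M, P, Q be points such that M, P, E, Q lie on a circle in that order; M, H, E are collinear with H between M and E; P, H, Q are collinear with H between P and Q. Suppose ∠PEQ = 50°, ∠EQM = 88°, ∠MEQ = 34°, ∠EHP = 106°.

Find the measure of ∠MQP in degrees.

1. ∠PMQ = 130°  [cyclic MPEQ, opposite ∠M+∠E]
2. ∠MPQ = 34°  [same arc MQ]
3. ∠MQP = 16°  [△MPQ]

∠MQP = 16°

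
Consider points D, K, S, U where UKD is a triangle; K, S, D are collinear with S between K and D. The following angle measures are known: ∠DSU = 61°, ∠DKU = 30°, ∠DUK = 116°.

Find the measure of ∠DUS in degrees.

1. ∠KDU = 34°  [△UKD]
2. ∠SDU = 34°  [S on ray DK]
3. ∠DUS = 85°  [△USD]

∠DUS = 85°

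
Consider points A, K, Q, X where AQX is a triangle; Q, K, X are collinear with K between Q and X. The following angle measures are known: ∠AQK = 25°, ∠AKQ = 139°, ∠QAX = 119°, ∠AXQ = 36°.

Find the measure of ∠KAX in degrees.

1. ∠AKX = 41°  [linear pair at K on QX]
2. ∠AXK = 36°  [K on ray XQ]
3. ∠KAX = 103°  [△AKX]

∠KAX = 103°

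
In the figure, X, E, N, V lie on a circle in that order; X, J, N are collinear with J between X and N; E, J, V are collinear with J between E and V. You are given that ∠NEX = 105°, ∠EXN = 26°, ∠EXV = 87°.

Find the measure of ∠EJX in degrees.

∠EJX = 110°

1. ∠ENX = 49°  [△XEN]
2. ∠EVX = 49°  [same arc XE]
3. ∠VEX = 44°  [△XEV]
4. ∠EJX = 110°  [△XJE]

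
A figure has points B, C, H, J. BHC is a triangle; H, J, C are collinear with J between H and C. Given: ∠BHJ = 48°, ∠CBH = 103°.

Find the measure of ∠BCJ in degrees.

∠BCJ = 29°

1. ∠BHC = 48°  [J on ray HC]
2. ∠BCH = 29°  [△BHC]
3. ∠BCJ = 29°  [J on ray CH]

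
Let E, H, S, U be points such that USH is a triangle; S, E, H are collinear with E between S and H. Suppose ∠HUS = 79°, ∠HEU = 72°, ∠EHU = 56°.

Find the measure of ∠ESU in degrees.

1. ∠SHU = 56°  [E on ray HS]
2. ∠HSU = 45°  [△USH]
3. ∠ESU = 45°  [E on ray SH]

∠ESU = 45°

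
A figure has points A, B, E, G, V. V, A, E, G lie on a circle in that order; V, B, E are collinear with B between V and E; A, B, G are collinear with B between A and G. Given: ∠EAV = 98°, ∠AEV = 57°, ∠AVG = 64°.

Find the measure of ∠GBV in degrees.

∠GBV = 84°

1. ∠AVE = 25°  [△VAE]
2. ∠AGV = 57°  [same arc VA]
3. ∠GAV = 59°  [△VAG]
4. ∠AGE = 25°  [same arc AE]
5. ∠GEV = 59°  [same arc VG]
6. ∠EBG = 96°  [△EBG]
7. ∠GBV = 84°  [linear pair at B on VE]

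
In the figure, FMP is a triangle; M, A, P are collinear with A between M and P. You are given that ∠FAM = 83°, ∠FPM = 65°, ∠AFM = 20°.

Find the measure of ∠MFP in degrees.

1. ∠AMF = 77°  [△FMA]
2. ∠FMP = 77°  [A on ray MP]
3. ∠MFP = 38°  [△FMP]

∠MFP = 38°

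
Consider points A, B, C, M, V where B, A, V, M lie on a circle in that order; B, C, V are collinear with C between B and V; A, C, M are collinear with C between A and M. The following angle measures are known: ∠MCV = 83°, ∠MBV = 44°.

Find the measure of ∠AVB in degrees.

∠AVB = 39°

1. ∠ACB = 83°  [vertical angles at C]
2. ∠MAV = 44°  [same arc VM]
3. ∠ACV = 97°  [linear pair at C on BV]
4. ∠AVB = 39°  [△ACV]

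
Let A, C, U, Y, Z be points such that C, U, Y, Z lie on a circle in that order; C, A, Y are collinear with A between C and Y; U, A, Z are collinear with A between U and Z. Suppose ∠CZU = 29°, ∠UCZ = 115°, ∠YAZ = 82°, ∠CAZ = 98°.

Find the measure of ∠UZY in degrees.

1. ∠CYU = 29°  [same arc CU]
2. ∠UYZ = 65°  [cyclic CUYZ, opposite ∠C+∠Y]
3. ∠UAY = 98°  [vertical angles at A]
4. ∠YUZ = 53°  [△UAY]
5. ∠UZY = 62°  [△UYZ]

∠UZY = 62°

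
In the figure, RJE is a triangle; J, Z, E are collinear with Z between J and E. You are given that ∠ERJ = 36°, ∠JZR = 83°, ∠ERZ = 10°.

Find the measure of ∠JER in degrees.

∠JER = 73°

1. ∠EZR = 97°  [linear pair at Z on JE]
2. ∠REZ = 73°  [△RZE]
3. ∠JER = 73°  [Z on ray EJ]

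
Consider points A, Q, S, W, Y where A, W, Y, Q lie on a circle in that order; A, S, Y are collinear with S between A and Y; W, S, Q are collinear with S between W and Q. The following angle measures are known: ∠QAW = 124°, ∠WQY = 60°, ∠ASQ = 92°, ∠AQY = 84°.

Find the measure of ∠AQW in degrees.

∠AQW = 24°

1. ∠WAY = 60°  [same arc WY]
2. ∠AWY = 96°  [cyclic AWYQ, opposite ∠W+∠Q]
3. ∠AYW = 24°  [△AWY]
4. ∠AQW = 24°  [same arc AW]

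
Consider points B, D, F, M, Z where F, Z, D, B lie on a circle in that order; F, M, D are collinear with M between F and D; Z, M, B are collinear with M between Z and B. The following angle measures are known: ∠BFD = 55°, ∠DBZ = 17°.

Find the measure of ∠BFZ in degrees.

∠BFZ = 72°

1. ∠BZD = 55°  [same arc DB]
2. ∠BDZ = 108°  [△ZDB]
3. ∠BFZ = 72°  [cyclic FZDB, opposite ∠F+∠D]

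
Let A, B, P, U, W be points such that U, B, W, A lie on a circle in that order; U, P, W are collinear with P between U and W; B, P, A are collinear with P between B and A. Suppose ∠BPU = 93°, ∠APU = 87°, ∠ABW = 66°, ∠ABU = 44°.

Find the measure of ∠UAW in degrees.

1. ∠AUW = 66°  [same arc WA]
2. ∠AWU = 44°  [same arc UA]
3. ∠UAW = 70°  [△UWA]

∠UAW = 70°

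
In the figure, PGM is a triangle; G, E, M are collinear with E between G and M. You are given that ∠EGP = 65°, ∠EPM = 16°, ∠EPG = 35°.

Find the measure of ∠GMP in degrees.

∠GMP = 64°

1. ∠GEP = 80°  [△PGE]
2. ∠MEP = 100°  [linear pair at E on GM]
3. ∠EMP = 64°  [△PEM]
4. ∠GMP = 64°  [E on ray MG]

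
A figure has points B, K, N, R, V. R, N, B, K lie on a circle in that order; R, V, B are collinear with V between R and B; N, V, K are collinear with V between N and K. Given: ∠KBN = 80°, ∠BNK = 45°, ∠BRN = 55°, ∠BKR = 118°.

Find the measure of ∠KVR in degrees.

1. ∠BKN = 55°  [△NBK]
2. ∠BRK = 45°  [same arc BK]
3. ∠KBR = 17°  [△RBK]
4. ∠BVK = 108°  [△BVK]
5. ∠KVR = 72°  [linear pair at V on RB]

∠KVR = 72°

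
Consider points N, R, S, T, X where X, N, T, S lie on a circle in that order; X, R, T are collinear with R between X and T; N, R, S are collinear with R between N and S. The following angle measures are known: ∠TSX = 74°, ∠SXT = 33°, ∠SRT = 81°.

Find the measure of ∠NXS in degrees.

1. ∠STX = 73°  [△XTS]
2. ∠SRX = 99°  [linear pair at R on XT]
3. ∠SNX = 73°  [same arc XS]
4. ∠NSX = 48°  [△XRS]
5. ∠NXS = 59°  [△XNS]

∠NXS = 59°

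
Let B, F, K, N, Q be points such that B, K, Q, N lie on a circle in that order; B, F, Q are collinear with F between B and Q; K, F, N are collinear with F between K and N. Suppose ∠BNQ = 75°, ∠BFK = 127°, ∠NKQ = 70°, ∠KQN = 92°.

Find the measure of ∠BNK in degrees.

∠BNK = 57°

1. ∠NFQ = 127°  [vertical angles at F]
2. ∠NBQ = 70°  [same arc QN]
3. ∠BFN = 53°  [linear pair at F on BQ]
4. ∠BNK = 57°  [△BFN]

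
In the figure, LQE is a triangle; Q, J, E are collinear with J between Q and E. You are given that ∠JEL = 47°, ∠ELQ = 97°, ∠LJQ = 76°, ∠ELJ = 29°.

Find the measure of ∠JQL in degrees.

1. ∠LEQ = 47°  [J on ray EQ]
2. ∠EQL = 36°  [△LQE]
3. ∠JQL = 36°  [J on ray QE]

∠JQL = 36°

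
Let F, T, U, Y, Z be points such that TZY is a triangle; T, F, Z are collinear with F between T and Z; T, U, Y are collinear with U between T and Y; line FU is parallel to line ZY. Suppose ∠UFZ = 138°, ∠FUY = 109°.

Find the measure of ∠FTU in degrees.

1. ∠TFU = 42°  [linear pair at F on TZ]
2. ∠FUT = 71°  [linear pair at U on TY]
3. ∠FTU = 67°  [△TFU]

∠FTU = 67°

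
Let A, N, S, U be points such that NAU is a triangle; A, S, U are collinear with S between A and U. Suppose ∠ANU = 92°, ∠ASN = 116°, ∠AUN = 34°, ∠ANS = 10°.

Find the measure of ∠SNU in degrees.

∠SNU = 82°

1. ∠NSU = 64°  [linear pair at S on AU]
2. ∠NUS = 34°  [S on ray UA]
3. ∠SNU = 82°  [△NSU]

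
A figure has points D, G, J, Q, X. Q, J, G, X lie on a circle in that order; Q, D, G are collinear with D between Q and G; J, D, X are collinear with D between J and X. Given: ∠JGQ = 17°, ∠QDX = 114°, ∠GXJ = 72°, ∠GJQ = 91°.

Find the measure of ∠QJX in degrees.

∠QJX = 42°

1. ∠GDX = 66°  [linear pair at D on QG]
2. ∠QGX = 42°  [△GDX]
3. ∠QJX = 42°  [same arc QX]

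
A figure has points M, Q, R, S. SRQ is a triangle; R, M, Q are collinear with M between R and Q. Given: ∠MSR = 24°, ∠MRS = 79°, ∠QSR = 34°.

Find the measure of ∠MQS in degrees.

∠MQS = 67°

1. ∠QRS = 79°  [M on ray RQ]
2. ∠RQS = 67°  [△SRQ]
3. ∠MQS = 67°  [M on ray QR]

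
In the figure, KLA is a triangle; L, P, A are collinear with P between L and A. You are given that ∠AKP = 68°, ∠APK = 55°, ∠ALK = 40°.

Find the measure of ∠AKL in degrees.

∠AKL = 83°

1. ∠KAP = 57°  [△KPA]
2. ∠KAL = 57°  [P on ray AL]
3. ∠AKL = 83°  [△KLA]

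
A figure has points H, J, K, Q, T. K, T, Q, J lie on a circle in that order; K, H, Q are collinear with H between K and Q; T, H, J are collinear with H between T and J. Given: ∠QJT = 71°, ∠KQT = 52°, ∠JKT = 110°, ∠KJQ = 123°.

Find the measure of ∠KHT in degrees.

∠KHT = 91°

1. ∠QKT = 71°  [same arc TQ]
2. ∠KJT = 52°  [same arc KT]
3. ∠JTK = 18°  [△KTJ]
4. ∠KHT = 91°  [△KHT]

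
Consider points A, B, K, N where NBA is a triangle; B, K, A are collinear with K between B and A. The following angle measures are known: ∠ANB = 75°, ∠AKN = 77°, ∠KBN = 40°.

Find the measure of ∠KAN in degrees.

1. ∠ABN = 40°  [K on ray BA]
2. ∠BAN = 65°  [△NBA]
3. ∠KAN = 65°  [K on ray AB]

∠KAN = 65°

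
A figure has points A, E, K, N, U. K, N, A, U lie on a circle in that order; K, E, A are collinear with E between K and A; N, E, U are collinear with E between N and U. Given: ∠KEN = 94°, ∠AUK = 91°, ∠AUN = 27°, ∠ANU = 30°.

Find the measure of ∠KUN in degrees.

∠KUN = 64°

1. ∠AEU = 94°  [vertical angles at E]
2. ∠AKU = 30°  [same arc AU]
3. ∠KEU = 86°  [linear pair at E on KA]
4. ∠KUN = 64°  [△KEU]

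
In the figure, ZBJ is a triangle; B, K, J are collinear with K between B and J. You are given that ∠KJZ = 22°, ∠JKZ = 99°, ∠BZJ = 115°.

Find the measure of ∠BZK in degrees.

1. ∠BJZ = 22°  [K on ray JB]
2. ∠BKZ = 81°  [linear pair at K on BJ]
3. ∠JBZ = 43°  [△ZBJ]
4. ∠KBZ = 43°  [K on ray BJ]
5. ∠BZK = 56°  [△ZBK]

∠BZK = 56°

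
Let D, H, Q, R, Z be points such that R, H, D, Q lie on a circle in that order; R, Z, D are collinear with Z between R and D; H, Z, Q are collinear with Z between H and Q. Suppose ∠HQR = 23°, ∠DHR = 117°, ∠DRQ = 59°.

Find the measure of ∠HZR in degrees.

∠HZR = 82°

1. ∠HDR = 23°  [same arc RH]
2. ∠DHQ = 59°  [same arc DQ]
3. ∠DZH = 98°  [△HZD]
4. ∠HZR = 82°  [linear pair at Z on RD]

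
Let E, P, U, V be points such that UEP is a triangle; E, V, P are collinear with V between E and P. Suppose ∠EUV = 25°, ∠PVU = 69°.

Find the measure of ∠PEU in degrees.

∠PEU = 44°

1. ∠EVU = 111°  [linear pair at V on EP]
2. ∠UEV = 44°  [△UEV]
3. ∠PEU = 44°  [V on ray EP]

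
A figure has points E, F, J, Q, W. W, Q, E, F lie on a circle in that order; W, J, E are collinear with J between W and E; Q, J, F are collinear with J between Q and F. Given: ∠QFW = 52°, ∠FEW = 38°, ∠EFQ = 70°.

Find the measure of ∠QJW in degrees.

1. ∠FQW = 38°  [same arc WF]
2. ∠EWQ = 70°  [same arc QE]
3. ∠QJW = 72°  [△WJQ]

∠QJW = 72°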